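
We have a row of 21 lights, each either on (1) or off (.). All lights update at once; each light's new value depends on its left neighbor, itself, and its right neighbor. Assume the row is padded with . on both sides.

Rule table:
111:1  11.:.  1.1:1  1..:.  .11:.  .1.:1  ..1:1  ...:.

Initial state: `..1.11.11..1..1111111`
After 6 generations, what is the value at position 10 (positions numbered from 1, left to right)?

1

.111..1...11.1.11111.
1.1..11..1..111.111..
111.1...11.1.1.1.1...
.1.11..1..11111111...
111...11.1.111111....
.1...1..111.1111.....
position 10 holds 1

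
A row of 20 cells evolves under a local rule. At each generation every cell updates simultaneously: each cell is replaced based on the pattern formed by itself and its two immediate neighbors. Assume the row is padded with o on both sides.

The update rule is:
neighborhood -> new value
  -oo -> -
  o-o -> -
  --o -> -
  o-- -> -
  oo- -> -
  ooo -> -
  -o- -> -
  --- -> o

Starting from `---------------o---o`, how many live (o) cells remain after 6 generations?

1

-ooooooooooooo---o--
---------------o----
-ooooooooooooo---oo-
---------------o----  (repeats generation 2; period 2)
generation 6: ---------------o----
count of o: 1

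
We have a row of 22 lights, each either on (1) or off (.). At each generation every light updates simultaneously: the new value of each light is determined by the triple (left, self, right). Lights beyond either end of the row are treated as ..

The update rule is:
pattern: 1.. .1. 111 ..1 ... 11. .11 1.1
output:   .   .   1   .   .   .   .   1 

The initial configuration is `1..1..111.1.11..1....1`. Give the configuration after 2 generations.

........1.1...........

.......1.1.1..........
........1.1...........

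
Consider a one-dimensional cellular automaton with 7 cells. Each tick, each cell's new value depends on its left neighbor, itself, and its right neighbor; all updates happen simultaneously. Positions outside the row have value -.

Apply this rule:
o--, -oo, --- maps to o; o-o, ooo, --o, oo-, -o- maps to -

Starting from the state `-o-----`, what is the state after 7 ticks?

--ooooo
o-o----
---oooo
oo-o---
o---ooo
-oo-o--
-o---oo

-o---oo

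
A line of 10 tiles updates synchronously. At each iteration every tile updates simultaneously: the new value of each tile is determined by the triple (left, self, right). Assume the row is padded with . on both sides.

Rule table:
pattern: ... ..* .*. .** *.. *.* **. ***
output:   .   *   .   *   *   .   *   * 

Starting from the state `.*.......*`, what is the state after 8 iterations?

iteration 1: *.*.....*.
iteration 2: ...*...*.*
iteration 3: ..*.*.*...
iteration 4: .*.....*..
iteration 5: *.*...*.*.
iteration 6: ...*.*...*
iteration 7: ..*...*.*.
iteration 8: .*.*.*...*

.*.*.*...*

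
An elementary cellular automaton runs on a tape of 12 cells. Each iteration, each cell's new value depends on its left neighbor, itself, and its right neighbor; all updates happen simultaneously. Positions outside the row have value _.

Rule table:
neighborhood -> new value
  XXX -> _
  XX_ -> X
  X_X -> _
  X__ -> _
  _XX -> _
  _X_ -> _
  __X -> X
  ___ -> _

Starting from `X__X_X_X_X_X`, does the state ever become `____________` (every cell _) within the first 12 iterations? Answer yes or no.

__X_________
_X__________
X___________
____________
all cells are _ at iteration 4

yes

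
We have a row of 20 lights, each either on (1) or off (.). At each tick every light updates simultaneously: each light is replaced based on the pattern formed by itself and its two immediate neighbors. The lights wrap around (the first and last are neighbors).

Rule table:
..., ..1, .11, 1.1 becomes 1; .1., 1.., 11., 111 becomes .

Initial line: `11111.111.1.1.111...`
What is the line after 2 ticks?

tick 1: 1....11..1.1.11...11
tick 2: ..1111..1.1.11..111.

..1111..1.1.11..111.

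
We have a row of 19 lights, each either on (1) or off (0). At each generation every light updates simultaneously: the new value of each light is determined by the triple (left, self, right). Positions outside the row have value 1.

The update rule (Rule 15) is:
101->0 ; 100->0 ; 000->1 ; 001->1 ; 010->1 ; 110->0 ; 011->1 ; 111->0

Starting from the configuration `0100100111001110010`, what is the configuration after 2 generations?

0101001001110011100

generation 1: 0101101100011000110
generation 2: 0101001001110011100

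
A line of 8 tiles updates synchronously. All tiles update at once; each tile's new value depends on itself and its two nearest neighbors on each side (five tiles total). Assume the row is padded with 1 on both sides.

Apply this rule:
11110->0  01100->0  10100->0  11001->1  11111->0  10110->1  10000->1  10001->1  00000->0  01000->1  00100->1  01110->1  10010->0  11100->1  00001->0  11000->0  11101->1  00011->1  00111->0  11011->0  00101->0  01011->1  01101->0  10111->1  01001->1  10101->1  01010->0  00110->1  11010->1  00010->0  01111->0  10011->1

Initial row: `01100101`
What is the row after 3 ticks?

01111011

tick 1: 01010011
tick 2: 11001100
tick 3: 01111011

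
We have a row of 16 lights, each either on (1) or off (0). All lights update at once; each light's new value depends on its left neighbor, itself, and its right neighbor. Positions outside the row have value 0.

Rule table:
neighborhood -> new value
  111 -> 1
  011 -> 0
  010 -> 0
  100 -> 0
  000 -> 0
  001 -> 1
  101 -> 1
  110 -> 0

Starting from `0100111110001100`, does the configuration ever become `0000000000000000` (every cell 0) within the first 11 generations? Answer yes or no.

generation 1: 1001011100010000
generation 2: 0010101000100000
generation 3: 0101010001000000
generation 4: 1010100010000000
generation 5: 0101000100000000
generation 6: 1010001000000000
generation 7: 0100010000000000
generation 8: 1000100000000000
generation 9: 0001000000000000
generation 10: 0010000000000000
generation 11: 0100000000000000
generation 11 is 0100000000000000, still not uniform 0

no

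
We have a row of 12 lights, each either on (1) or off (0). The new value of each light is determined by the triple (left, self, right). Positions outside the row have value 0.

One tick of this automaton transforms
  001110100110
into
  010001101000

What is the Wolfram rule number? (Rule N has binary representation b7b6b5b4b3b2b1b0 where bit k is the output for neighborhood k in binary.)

position 3: 111 → 0  (bit 7 = 0)
position 4: 110 → 0  (bit 6 = 0)
position 5: 101 → 1  (bit 5 = 1)
position 7: 100 → 0  (bit 4 = 0)
position 2: 011 → 0  (bit 3 = 0)
position 6: 010 → 1  (bit 2 = 1)
position 1: 001 → 1  (bit 1 = 1)
position 0: 000 → 0  (bit 0 = 0)
bits b7..b0 = 00100110 = 38

38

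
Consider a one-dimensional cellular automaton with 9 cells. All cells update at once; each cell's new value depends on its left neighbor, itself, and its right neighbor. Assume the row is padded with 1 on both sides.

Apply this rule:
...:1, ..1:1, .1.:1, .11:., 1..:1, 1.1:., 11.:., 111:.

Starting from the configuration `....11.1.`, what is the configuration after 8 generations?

....11111

1111...1.
....1111.
1111.....
....11111
1111.....  (repeats generation 3; period 2)
generation 8: ....11111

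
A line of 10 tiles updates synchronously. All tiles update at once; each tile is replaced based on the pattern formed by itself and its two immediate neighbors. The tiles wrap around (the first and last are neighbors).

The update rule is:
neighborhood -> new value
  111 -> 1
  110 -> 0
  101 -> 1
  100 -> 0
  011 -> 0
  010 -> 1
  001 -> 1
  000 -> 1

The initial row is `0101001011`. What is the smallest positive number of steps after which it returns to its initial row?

20

step 1: 1111011100
step 2: 0110101001
step 3: 1001111011
step 4: 0010110101
step 5: 0111001111
step 6: 1010010110
step 7: 1110111001
step 8: 1101010010
step 9: 0011110111
step 10: 0101101010
step 11: 1110011110
step 12: 0100101101
step 13: 1101110011
step 14: 1010100101
step 15: 0111101110
step 16: 1011010100
step 17: 1100111101
step 18: 1001011010
step 19: 1011100111
step 20: 0101001011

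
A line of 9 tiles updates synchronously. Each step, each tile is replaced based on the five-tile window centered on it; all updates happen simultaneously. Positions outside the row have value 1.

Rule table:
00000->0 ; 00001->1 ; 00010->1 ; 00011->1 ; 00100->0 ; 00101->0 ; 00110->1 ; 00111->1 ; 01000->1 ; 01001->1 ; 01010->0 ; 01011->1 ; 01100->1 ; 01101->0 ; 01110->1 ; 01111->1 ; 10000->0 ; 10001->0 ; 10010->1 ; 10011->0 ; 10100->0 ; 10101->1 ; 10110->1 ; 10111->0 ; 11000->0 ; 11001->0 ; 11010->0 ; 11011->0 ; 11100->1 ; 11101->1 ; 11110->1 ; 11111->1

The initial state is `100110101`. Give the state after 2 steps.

101010100

100100110
101010100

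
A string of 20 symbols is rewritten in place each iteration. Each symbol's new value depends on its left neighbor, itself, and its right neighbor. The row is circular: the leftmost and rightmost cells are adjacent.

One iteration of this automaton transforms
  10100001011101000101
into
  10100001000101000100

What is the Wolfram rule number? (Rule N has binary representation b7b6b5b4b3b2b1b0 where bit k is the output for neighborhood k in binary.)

68

position 10: 111 → 0  (bit 7 = 0)
position 0: 110 → 1  (bit 6 = 1)
position 1: 101 → 0  (bit 5 = 0)
position 3: 100 → 0  (bit 4 = 0)
position 9: 011 → 0  (bit 3 = 0)
position 2: 010 → 1  (bit 2 = 1)
position 6: 001 → 0  (bit 1 = 0)
position 4: 000 → 0  (bit 0 = 0)
bits b7..b0 = 01000100 = 68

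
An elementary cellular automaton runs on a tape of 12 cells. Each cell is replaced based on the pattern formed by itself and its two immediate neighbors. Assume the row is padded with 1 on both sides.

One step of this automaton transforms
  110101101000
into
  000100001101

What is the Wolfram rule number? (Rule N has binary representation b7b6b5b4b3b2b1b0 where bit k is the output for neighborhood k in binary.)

22

position 0: 111 → 0  (bit 7 = 0)
position 1: 110 → 0  (bit 6 = 0)
position 2: 101 → 0  (bit 5 = 0)
position 9: 100 → 1  (bit 4 = 1)
position 5: 011 → 0  (bit 3 = 0)
position 3: 010 → 1  (bit 2 = 1)
position 11: 001 → 1  (bit 1 = 1)
position 10: 000 → 0  (bit 0 = 0)
bits b7..b0 = 00010110 = 22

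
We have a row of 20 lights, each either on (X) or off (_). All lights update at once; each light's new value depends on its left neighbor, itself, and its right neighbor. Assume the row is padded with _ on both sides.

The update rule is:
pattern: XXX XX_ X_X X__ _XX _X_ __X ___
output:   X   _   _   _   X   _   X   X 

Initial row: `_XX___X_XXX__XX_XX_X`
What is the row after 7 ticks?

XX__XX__XX__XX__X___
X__XX__XX__XX__X__XX
__XX__XX__XX__X__XX_
XXX__XX__XX__X__XX__
XX__XX__XX__X__XX__X
X__XX__XX__X__XX__X_
__XX__XX__X__XX__X__

__XX__XX__X__XX__X__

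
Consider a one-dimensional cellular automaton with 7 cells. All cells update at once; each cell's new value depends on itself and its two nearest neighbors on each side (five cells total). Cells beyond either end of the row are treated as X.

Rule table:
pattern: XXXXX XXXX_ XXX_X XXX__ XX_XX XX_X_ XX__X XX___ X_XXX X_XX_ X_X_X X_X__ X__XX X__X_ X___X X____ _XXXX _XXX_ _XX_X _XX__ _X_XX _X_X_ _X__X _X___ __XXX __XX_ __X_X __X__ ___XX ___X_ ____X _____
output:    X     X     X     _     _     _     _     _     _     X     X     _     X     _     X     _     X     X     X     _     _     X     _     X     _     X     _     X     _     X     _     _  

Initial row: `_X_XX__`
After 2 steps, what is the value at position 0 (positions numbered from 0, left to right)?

_

_X_X__X
_XX__X_
position 0 holds _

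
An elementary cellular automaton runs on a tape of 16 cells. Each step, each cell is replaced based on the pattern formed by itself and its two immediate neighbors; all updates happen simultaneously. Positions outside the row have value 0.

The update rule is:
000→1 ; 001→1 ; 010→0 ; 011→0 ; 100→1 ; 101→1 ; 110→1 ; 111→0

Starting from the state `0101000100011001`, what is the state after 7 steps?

1010111011101110
0101001100110011
1010110111011101
0101011001100110
1010101110111011
0101010011001101
1010101101110110

1010101101110110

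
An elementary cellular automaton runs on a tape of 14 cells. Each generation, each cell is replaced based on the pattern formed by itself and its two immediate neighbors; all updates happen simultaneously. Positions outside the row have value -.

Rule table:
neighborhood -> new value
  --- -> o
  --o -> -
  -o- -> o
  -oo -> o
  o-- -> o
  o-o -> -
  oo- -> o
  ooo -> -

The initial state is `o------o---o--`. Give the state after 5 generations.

oooooo-ooo-ooo
o----o-o-o-o-o
oooo-o-o-o-o-o
o--o-o-o-o-o-o
oo-o-o-o-o-o-o

oo-o-o-o-o-o-o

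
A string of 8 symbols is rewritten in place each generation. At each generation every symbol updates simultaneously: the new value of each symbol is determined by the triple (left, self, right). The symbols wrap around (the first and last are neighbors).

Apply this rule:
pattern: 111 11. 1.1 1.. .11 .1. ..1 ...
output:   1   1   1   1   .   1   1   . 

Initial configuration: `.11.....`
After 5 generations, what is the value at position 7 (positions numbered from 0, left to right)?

1

generation 1: 1.11....
generation 2: 11.11..1
generation 3: 111.111.
generation 4: .111.111
generation 5: 1.111.11
position 7 holds 1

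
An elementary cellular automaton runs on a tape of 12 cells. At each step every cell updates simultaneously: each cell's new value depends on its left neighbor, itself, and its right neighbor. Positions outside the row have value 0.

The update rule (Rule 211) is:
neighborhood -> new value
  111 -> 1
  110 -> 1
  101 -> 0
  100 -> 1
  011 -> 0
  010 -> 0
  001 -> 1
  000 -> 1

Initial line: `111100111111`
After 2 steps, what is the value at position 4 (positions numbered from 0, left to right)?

1

step 1: 011111011111
step 2: 101111001111
position 4 holds 1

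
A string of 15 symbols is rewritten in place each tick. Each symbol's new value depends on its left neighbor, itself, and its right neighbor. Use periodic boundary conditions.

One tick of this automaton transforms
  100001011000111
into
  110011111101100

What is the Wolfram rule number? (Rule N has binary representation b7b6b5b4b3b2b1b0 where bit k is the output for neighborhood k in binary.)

126

position 13: 111 → 0  (bit 7 = 0)
position 0: 110 → 1  (bit 6 = 1)
position 6: 101 → 1  (bit 5 = 1)
position 1: 100 → 1  (bit 4 = 1)
position 7: 011 → 1  (bit 3 = 1)
position 5: 010 → 1  (bit 2 = 1)
position 4: 001 → 1  (bit 1 = 1)
position 2: 000 → 0  (bit 0 = 0)
bits b7..b0 = 01111110 = 126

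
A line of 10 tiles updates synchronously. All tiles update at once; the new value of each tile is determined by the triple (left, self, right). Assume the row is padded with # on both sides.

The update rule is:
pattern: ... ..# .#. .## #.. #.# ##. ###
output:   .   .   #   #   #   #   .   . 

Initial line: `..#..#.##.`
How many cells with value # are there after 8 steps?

#.##.###.#
.##.##..##
##.##.#.#.
..##.#####
#.#.##....
.####.#...
##...###..
..#..#..#.
count of #: 3

3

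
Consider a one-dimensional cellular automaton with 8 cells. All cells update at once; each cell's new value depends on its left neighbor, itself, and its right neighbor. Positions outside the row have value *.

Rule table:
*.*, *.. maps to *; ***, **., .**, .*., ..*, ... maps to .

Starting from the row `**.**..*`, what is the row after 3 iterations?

.*..*..*

iteration 1: ..*..*..
iteration 2: *..*..*.
iteration 3: .*..*..*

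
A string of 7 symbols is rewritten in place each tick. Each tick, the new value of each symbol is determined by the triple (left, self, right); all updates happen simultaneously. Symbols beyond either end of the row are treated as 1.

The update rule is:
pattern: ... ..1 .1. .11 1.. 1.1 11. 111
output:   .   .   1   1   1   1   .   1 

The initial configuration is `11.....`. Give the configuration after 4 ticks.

1.1....
.111...
111.1..
11.111.

11.111.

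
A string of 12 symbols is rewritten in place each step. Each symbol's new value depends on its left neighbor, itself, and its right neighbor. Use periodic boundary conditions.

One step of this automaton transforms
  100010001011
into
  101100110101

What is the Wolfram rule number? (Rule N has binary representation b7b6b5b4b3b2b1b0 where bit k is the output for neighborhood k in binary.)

position 11: 111 → 1  (bit 7 = 1)
position 0: 110 → 1  (bit 6 = 1)
position 9: 101 → 1  (bit 5 = 1)
position 1: 100 → 0  (bit 4 = 0)
position 10: 011 → 0  (bit 3 = 0)
position 4: 010 → 0  (bit 2 = 0)
position 3: 001 → 1  (bit 1 = 1)
position 2: 000 → 1  (bit 0 = 1)
bits b7..b0 = 11100011 = 227

227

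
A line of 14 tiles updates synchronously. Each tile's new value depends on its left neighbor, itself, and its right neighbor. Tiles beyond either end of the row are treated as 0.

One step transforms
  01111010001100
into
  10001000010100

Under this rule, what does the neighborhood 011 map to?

At position 1 the neighborhood is 011; the next row has 0 there.

0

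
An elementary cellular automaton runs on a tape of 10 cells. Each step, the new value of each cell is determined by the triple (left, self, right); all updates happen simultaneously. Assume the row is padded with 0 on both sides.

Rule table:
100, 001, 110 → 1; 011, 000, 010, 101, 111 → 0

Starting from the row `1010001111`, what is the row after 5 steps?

0001010001
0010001010
0101010001
1000001010
0100010001

0100010001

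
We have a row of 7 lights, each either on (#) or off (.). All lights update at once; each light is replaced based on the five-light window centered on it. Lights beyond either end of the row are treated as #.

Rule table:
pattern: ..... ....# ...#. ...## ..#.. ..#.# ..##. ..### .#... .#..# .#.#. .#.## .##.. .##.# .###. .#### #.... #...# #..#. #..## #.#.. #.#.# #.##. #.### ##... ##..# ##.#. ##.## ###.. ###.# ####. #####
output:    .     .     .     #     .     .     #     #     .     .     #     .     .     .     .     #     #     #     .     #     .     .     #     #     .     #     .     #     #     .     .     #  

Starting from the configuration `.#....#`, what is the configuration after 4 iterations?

.######

...#.##
.#...##
...####
.######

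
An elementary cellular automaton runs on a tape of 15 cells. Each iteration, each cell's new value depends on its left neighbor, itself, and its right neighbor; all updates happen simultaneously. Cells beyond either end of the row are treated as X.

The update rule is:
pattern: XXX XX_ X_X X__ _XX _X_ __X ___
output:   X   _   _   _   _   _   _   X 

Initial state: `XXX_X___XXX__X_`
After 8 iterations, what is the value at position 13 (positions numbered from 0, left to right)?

XX____X__X_____
X__XX______XXX_
______XXXX__X__
_XXXX__XX______
__XX______XXXX_
_____XXXX__XX__
_XXX__XX_______
__X______XXXXX_
position 13 holds X

X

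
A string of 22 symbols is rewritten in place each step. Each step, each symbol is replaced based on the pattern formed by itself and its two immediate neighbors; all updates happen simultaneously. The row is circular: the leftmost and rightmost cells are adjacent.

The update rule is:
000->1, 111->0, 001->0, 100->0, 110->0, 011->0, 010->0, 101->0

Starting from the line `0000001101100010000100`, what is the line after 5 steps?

1111100000001000110001

1111100000001000110001
0000001111100010000100
1111100000001000110001  (repeats step 1; period 2)
step 5: 1111100000001000110001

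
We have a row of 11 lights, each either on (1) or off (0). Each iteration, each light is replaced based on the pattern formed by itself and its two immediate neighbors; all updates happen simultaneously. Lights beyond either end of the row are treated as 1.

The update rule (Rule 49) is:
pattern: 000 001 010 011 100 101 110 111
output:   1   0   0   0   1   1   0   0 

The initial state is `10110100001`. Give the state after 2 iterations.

10100100010

01001011100
10100100010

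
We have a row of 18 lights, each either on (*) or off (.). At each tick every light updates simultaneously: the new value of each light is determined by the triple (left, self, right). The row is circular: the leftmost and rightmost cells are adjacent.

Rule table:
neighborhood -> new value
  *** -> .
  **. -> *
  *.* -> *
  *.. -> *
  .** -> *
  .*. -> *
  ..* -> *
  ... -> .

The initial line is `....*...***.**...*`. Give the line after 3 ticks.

tick 1: *..***.**.*****.**
tick 2: ****.******...***.
tick 3: *..***....**.**.**

*..***....**.**.**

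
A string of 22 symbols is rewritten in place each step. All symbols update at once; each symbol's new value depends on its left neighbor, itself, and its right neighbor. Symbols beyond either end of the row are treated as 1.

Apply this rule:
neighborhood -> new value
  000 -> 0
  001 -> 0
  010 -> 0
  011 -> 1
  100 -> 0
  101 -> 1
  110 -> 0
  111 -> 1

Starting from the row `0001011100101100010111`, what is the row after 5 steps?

0000111000011000001111
0000110000010000001111
0000100000000000001111
0000000000000000001111
0000000000000000001111

0000000000000000001111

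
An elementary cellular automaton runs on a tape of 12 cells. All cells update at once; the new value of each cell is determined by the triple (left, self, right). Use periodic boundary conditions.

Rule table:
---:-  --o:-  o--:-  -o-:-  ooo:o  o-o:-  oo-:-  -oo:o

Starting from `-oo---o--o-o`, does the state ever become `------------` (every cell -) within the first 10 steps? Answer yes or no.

yes

step 1: -o----------
step 2: ------------
all cells are - at step 2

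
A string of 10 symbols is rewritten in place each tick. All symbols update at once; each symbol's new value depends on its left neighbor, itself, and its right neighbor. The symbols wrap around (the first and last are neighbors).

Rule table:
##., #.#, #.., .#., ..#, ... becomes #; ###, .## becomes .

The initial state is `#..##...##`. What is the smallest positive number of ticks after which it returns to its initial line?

20

tick 1: ###.####..
tick 2: ..##...###
tick 3: ##.####..#
tick 4: .##...###.
tick 5: #.####..##
tick 6: ##...###..
tick 7: .####..###
tick 8: #...###..#
tick 9: ####..###.
tick 10: ...###..##
tick 11: ###..###.#
tick 12: ..###..##.
tick 13: ##..###.##
tick 14: .###..##..
tick 15: #..###.###
tick 16: ###..##...
tick 17: ..###.####
tick 18: ##..##...#
tick 19: .###.####.
tick 20: #..##...##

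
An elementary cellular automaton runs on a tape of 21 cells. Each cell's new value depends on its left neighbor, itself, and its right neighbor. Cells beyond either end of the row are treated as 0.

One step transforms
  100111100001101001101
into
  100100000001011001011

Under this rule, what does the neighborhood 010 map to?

At position 0 the neighborhood is 010; the next row has 1 there.

1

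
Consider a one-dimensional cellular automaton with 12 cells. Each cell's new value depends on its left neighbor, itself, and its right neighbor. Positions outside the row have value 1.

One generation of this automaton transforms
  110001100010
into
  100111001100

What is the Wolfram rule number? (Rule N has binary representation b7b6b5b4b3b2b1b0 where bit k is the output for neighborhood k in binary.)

139

position 0: 111 → 1  (bit 7 = 1)
position 1: 110 → 0  (bit 6 = 0)
position 11: 101 → 0  (bit 5 = 0)
position 2: 100 → 0  (bit 4 = 0)
position 5: 011 → 1  (bit 3 = 1)
position 10: 010 → 0  (bit 2 = 0)
position 4: 001 → 1  (bit 1 = 1)
position 3: 000 → 1  (bit 0 = 1)
bits b7..b0 = 10001011 = 139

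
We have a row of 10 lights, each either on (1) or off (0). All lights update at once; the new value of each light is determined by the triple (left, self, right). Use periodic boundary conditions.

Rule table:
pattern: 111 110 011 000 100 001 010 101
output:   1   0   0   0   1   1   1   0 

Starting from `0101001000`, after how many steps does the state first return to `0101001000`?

1101111100
0000111011
1001010000
1111011001
1110000110
0101001000

6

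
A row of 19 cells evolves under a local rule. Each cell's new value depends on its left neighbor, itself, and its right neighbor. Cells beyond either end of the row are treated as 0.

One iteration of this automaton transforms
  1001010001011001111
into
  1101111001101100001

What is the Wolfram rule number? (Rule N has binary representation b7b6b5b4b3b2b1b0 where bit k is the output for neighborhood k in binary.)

116

position 16: 111 → 0  (bit 7 = 0)
position 12: 110 → 1  (bit 6 = 1)
position 4: 101 → 1  (bit 5 = 1)
position 1: 100 → 1  (bit 4 = 1)
position 11: 011 → 0  (bit 3 = 0)
position 0: 010 → 1  (bit 2 = 1)
position 2: 001 → 0  (bit 1 = 0)
position 7: 000 → 0  (bit 0 = 0)
bits b7..b0 = 01110100 = 116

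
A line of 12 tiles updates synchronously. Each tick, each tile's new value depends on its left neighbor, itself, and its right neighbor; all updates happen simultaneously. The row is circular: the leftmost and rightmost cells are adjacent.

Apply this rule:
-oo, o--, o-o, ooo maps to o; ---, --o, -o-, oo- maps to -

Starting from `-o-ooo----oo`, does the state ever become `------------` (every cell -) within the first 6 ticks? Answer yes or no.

no

tick 1: o-ooo-o---o-
tick 2: -ooo-o-o---o
tick 3: ooo-o-o-o---
tick 4: oo-o-o-o-o--
tick 5: o-o-o-o-o-o-
tick 6: -o-o-o-o-o-o
tick 6 is -o-o-o-o-o-o, still not uniform -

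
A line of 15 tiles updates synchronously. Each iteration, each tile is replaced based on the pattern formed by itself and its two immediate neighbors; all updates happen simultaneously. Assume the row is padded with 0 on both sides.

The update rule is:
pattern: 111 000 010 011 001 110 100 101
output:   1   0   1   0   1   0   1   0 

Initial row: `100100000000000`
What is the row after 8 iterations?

100000101001000

111110000000000
011101000000000
101001100000000
101110010000000
100101111000000
111100110100000
011011000110000
100000101001000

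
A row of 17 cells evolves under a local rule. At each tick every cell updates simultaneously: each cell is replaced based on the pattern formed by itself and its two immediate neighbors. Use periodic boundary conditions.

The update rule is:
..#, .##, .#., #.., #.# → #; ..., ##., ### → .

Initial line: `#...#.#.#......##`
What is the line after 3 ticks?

....#....#####.##

.#.#######....##.
####......#..##.#
....#....#####.##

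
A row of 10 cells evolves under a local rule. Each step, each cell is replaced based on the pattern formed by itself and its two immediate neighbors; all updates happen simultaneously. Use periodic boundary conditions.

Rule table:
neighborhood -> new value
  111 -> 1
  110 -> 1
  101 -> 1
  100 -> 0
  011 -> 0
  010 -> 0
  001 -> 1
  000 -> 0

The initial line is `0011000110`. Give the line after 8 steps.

0100101001

step 1: 0101001010
step 2: 1010010100
step 3: 0100101001
step 4: 1001010010
step 5: 0010100101
step 6: 0101001010  (repeats step 1; period 5)
step 8: 0100101001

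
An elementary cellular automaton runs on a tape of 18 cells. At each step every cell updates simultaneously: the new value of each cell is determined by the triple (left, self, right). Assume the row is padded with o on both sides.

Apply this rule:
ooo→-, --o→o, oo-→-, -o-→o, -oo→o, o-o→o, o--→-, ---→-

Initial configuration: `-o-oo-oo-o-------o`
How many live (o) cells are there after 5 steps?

oooo-oo-oo------oo
----oo-oo------oo-
---oo-oo------oo-o
--oo-oo------oo-oo
-oo-oo------oo-oo-
count of o: 8

8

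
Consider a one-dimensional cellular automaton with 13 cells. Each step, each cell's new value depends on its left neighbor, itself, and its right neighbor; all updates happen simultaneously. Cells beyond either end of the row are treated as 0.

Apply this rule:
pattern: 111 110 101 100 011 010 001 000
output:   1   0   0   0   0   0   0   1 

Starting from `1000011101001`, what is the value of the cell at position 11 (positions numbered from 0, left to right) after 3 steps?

0011001000000
1000000011111
0011111001110
position 11 holds 1

1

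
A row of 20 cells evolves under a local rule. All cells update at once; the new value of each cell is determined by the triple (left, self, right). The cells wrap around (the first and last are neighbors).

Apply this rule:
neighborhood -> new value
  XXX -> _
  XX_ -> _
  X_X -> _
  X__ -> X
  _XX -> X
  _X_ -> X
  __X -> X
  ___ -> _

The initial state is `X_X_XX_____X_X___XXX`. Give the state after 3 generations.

__X_X_X___XX_XX_XX__
_XX_X_XX_XX__X__X_X_
XX__X_X__X_XXXXXX_XX

XX__X_X__X_XXXXXX_XX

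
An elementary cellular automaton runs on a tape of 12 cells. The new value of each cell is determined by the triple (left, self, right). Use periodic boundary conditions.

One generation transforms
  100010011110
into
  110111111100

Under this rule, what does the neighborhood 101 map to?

0

At position 11 the neighborhood is 101; the next row has 0 there.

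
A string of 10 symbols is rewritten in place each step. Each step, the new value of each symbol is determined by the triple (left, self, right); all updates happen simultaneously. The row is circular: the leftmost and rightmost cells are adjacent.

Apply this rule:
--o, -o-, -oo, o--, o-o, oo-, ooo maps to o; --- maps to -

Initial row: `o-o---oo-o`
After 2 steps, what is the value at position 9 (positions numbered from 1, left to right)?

o

oooo-ooooo
oooooooooo
position 9 holds o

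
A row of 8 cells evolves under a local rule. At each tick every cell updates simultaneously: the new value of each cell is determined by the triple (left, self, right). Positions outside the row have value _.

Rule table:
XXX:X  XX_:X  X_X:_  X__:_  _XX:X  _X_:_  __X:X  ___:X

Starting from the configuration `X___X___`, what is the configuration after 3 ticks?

XXXX_XXX

__XX__XX
XXXX_XXX
XXXX_XXX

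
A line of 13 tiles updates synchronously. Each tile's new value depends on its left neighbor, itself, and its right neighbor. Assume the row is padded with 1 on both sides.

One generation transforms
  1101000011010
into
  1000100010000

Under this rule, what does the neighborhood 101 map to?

0

At position 2 the neighborhood is 101; the next row has 0 there.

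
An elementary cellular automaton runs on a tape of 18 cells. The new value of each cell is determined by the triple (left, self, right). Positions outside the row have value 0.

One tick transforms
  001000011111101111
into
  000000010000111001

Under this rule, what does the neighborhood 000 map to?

At position 0 the neighborhood is 000; the next row has 0 there.

0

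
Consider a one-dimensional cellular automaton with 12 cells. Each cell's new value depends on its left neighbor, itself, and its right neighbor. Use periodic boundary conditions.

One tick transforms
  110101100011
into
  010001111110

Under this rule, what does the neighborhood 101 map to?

At position 2 the neighborhood is 101; the next row has 0 there.

0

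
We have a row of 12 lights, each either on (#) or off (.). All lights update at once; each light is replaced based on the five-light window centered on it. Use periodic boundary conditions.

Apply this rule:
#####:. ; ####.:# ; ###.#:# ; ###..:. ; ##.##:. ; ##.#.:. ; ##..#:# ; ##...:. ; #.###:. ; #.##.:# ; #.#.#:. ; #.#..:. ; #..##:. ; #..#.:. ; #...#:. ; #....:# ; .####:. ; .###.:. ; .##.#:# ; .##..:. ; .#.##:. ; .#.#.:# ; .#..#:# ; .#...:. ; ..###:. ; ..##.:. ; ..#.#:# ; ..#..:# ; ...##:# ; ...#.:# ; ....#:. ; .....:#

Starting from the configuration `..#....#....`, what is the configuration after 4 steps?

....##.#.#.#

.##.#.##.###
.##...##...#
.#...#....##
....##.#.#.#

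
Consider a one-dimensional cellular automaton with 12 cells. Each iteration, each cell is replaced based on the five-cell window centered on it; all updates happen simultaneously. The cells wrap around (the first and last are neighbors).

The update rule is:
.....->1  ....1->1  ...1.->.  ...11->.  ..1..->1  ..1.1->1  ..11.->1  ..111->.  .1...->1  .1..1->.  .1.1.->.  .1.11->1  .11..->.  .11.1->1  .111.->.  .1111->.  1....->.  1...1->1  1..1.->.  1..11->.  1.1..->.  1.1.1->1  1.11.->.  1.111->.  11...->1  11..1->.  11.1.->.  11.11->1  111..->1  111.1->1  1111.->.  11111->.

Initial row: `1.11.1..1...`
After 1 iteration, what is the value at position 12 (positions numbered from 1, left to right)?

.

11.1....111.
position 12 holds .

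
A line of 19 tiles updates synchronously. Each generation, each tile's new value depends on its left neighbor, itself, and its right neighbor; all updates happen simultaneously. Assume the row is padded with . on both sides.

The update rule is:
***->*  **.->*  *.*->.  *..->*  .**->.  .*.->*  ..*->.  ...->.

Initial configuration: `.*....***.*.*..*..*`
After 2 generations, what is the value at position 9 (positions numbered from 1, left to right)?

generation 1: .**....**.*.**.**.*
generation 2: ..**....*.*..*..*.*
position 9 holds *

*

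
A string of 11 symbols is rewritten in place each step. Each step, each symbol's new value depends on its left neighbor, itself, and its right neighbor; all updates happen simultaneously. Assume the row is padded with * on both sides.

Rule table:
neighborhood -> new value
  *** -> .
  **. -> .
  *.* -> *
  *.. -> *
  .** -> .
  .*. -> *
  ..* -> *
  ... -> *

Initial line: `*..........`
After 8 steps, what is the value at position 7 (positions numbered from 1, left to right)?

step 1: .**********
step 2: *..........  (repeats step 0; period 2)
step 8: *..........
position 7 holds .

.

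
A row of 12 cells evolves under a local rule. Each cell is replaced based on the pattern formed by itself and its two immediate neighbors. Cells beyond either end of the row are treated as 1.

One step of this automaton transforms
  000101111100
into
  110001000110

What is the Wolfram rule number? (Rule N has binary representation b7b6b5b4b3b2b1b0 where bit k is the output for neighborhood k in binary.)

89

position 6: 111 → 0  (bit 7 = 0)
position 9: 110 → 1  (bit 6 = 1)
position 4: 101 → 0  (bit 5 = 0)
position 0: 100 → 1  (bit 4 = 1)
position 5: 011 → 1  (bit 3 = 1)
position 3: 010 → 0  (bit 2 = 0)
position 2: 001 → 0  (bit 1 = 0)
position 1: 000 → 1  (bit 0 = 1)
bits b7..b0 = 01011001 = 89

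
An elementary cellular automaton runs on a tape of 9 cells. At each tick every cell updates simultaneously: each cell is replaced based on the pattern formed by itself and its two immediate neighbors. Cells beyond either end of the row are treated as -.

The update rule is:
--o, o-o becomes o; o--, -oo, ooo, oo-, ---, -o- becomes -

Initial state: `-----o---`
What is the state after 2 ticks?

---o-----

tick 1: ----o----
tick 2: ---o-----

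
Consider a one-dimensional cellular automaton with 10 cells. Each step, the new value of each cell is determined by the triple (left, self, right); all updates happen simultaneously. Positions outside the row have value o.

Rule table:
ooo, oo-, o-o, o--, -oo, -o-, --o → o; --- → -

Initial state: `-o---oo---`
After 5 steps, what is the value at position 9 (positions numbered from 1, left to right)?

o

step 1: ooo-oooo-o
step 2: oooooooooo
step 3: oooooooooo  (fixed point — unchanged through step 5)
position 9 holds o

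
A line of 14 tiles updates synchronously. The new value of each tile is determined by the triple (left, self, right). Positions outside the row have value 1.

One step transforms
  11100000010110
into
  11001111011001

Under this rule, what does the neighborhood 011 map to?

At position 11 the neighborhood is 011; the next row has 0 there.

0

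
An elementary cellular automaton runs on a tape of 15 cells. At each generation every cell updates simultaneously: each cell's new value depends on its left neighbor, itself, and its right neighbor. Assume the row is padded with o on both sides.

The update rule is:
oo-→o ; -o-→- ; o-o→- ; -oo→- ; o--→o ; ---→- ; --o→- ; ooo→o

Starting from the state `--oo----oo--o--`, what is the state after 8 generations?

o--oo----oo--o-
oo--oo----oo---
ooo--oo----oo--
oooo--oo----oo-
ooooo--oo----o-
oooooo--oo-----
ooooooo--oo----
oooooooo--oo---

oooooooo--oo---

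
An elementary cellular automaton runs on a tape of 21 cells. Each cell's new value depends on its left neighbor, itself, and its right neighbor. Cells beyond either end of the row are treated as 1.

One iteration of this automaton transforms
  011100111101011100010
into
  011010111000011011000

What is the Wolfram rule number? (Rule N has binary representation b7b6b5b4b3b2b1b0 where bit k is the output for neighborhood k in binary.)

position 2: 111 → 1  (bit 7 = 1)
position 3: 110 → 0  (bit 6 = 0)
position 0: 101 → 0  (bit 5 = 0)
position 4: 100 → 1  (bit 4 = 1)
position 1: 011 → 1  (bit 3 = 1)
position 11: 010 → 0  (bit 2 = 0)
position 5: 001 → 0  (bit 1 = 0)
position 17: 000 → 1  (bit 0 = 1)
bits b7..b0 = 10011001 = 153

153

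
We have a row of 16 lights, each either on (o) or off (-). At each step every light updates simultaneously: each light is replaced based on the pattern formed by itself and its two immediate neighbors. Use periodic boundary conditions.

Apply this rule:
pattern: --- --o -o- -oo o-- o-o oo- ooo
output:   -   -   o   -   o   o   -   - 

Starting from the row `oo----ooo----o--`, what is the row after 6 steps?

---o--oo-----oo-

step 1: --o------o---oo-
step 2: --oo-----oo----o
step 3: o---o------o---o
step 4: -o--oo-----oo---
step 5: -oo---o------o--
step 6: ---o--oo-----oo-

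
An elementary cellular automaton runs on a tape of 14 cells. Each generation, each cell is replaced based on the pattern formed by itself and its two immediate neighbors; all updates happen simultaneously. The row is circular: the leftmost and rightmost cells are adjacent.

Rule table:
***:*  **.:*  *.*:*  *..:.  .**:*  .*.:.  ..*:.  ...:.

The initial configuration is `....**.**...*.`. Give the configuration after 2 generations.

....*****.....
....*****.....

....*****.....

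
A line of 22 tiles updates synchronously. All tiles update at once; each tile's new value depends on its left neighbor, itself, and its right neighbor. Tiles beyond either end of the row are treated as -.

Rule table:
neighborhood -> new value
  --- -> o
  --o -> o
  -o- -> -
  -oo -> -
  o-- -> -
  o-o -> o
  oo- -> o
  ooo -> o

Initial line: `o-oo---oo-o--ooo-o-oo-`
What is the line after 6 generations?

-o-o-oo-oo--o-ooo-o-o-
o-o-o-oo-o-o-o-ooo-o--
-o-o-o-oo-o-o-o-ooo--o
o-o-o-o-oo-o-o-o-oo-o-
-o-o-o-o-oo-o-o-o-oo--
o-o-o-o-o-oo-o-o-o-o-o

o-o-o-o-o-oo-o-o-o-o-o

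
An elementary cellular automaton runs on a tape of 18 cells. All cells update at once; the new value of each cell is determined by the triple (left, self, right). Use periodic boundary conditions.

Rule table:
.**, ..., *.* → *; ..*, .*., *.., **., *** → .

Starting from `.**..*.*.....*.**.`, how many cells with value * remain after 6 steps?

9

.*....*..***..**..
...**....*....*..*
.*.*..**...**.....
..*...*..*.*..****
....*.....*...*...
***...***...*...**
count of *: 9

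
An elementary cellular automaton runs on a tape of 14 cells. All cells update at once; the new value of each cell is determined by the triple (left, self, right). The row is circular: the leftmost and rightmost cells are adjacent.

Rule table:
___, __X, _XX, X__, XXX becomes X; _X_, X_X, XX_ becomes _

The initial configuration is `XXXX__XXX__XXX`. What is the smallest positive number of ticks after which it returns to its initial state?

XXX_XXXX_XXXXX
XX__XXX__XXXXX
X_XXXX_XXXXXXX
__XXX__XXXXXXX
XXXX_XXXXXXXX_
XXX__XXXXXXX__
XX_XXXXXXXX_XX
X__XXXXXXX__XX
_XXXXXXXX_XXXX
_XXXXXXX__XXX_
XXXXXXX_XXXX_X
XXXXXX__XXX__X
XXXXX_XXXX_XXX
XXXX__XXX__XXX

14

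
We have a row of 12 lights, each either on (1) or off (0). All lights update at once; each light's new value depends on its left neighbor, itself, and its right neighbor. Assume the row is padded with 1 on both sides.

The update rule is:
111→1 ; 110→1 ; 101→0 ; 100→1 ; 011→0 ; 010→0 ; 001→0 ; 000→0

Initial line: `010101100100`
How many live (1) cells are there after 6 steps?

step 1: 000000110010
step 2: 100000011000
step 3: 110000001100
step 4: 111000000110
step 5: 111100000010
step 6: 111110000000
count of 1: 5

5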